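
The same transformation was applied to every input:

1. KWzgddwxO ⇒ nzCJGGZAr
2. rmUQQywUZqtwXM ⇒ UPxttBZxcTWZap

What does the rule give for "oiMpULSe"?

RLpSxovH

In each case the input is transformed by: shift every letter 3 places forward in the alphabet (wrapping around), then flip the case of every letter.
Applying both steps to "oiMpULSe": "rlPsXOVh", then "RLpSxovH".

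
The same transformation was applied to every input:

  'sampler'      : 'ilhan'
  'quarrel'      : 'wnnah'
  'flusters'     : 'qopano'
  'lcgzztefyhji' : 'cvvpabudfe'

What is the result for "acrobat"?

Rule — shift every letter 4 places backward in the alphabet (wrapping around), then delete the first 2 characters.
On "acrobat" that produces "nkxwp".

nkxwp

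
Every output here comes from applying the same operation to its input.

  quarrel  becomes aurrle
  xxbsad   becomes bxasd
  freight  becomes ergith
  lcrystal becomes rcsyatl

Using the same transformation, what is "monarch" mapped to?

The rule is to delete the first character, then swap each adjacent pair of characters (1↔2, 3↔4, ...).
Starting from "monarch": after the first operation, "onarch"; after the second, "norahc".
(Check on "lcrystal": → "crystal" → "rcsyatl" ✓)

norahc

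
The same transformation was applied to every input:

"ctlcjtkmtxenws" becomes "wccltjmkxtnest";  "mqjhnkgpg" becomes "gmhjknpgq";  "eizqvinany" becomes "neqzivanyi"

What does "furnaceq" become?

efnrcaqu

Rule — swap each adjacent pair of characters (1↔2, 3↔4, ...), then swap the first and last characters.
Starting from "furnaceq": after the first operation, "ufnrcaqe"; after the second, "efnrcaqu".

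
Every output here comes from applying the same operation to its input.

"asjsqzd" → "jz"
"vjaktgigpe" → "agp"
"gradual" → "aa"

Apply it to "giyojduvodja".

The rule is to keep one character in every 3, starting at position 3 (positions 3rd, 6th, 9th, ...).
Applying that to "giyojduvodja" gives "ydoa".

ydoa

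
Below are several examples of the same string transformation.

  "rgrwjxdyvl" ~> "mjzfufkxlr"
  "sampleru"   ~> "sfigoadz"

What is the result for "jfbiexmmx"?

In each case the input is transformed by: shift every letter 12 places backward in the alphabet (wrapping around), then move the last 3 characters to the front (rotate right by 3).
Starting from "jfbiexmmx": after the first operation, "xtpwslaal"; after the second, "aalxtpwsl".
(Check on "sampleru": → "goadzsfi" → "sfigoadz" ✓)

aalxtpwsl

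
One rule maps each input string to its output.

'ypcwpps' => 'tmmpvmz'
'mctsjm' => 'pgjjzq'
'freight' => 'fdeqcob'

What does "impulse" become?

ripbfjm

Rule — shift every letter 3 places backward in the alphabet (wrapping around), then move the first 3 characters to the end (rotate left by 3).
Starting from "impulse": after the first operation, "fjmripb"; after the second, "ripbfjm".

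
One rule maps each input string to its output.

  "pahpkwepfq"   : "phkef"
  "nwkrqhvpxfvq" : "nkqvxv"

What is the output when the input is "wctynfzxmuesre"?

wtnzmer

In each case the input is transformed by: keep every other character starting from the first (positions 1st, 3rd, 5th, ...).
So "wctynfzxmuesre" becomes "wtnzmer".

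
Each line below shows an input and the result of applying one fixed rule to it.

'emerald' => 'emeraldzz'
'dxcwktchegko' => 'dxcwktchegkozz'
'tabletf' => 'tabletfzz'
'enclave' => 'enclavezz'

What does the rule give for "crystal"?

crystalzz

What's happening: append "zz".
Applying that to "crystal" gives "crystalzz".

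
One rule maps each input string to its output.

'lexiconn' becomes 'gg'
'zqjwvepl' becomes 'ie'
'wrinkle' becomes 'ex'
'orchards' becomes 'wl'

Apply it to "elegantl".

me

In each case the input is transformed by: shift every letter 7 places backward in the alphabet (wrapping around), then keep only the last 2 characters.
On "elegantl": the first step gives "xexztgme", and the second then gives "me".
(Check on "lexiconn": → "exqbvhgg" → "gg" ✓)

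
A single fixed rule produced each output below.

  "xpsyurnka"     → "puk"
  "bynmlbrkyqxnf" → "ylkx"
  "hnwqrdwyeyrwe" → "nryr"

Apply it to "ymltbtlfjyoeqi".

mbfoi

In each case the input is transformed by: keep one character in every 3, starting at position 2 (positions 2nd, 5th, 8th, ...).
Doing the same to "ymltbtlfjyoeqi": "mbfoi".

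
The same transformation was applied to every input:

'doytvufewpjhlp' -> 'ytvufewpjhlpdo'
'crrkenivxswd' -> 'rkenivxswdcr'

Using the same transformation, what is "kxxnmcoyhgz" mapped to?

Looking at the pairs, the operation is to move the first 2 characters to the end (rotate left by 2).
So "kxxnmcoyhgz" becomes "xnmcoyhgzkx".

xnmcoyhgzkx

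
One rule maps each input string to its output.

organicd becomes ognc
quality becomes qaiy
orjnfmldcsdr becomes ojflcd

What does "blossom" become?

Looking at the pairs, the operation is to keep every other character starting from the first (positions 1st, 3rd, 5th, ...).
Applying that to "blossom" gives "bosm".

bosm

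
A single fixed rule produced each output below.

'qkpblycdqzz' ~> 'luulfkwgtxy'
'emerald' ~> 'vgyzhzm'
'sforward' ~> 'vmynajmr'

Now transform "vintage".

The transformation: shift every letter 5 places backward in the alphabet (wrapping around), then move the last 3 characters to the front (rotate right by 3).
Working it through for "vintage": intermediate "qdiovbz", final "vbzqdio".

vbzqdio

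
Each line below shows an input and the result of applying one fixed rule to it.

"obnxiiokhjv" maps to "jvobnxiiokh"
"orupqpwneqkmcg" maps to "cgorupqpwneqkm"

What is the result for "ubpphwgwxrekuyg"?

Rule — move the last 2 characters to the front (rotate right by 2).
So "ubpphwgwxrekuyg" becomes "ygubpphwgwxreku".

ygubpphwgwxreku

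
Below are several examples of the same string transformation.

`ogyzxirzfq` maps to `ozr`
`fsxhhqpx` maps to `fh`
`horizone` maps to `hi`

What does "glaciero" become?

gc

The pattern: keep one character in every 3, starting at position 1 (positions 1st, 4th, 7th, ...), then delete the last character.
Applying both steps to "glaciero": "gcr", then "gc".
(Check on "fsxhhqpx": → "fhp" → "fh" ✓)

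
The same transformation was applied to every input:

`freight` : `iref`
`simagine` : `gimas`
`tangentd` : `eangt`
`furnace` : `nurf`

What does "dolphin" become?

The transformation: delete the last 3 characters, then swap the first and last characters.
Starting from "dolphin": after the first operation, "dolp"; after the second, "pold".

pold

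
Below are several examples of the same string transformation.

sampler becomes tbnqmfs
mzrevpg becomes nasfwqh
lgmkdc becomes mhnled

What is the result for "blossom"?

cmpttpn

In each case the input is transformed by: shift every letter 1 place forward in the alphabet (wrapping around).
For "blossom" the result is "cmpttpn".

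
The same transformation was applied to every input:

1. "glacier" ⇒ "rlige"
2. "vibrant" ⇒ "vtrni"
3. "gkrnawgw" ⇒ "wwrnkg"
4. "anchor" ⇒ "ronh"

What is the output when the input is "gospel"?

Each output is the input with this applied: sort the characters into reverse alphabetical order, then delete the last 2 characters.
Working it through for "gospel": intermediate "spolge", final "spol".
(Check on "glacier": → "rligeca" → "rlige" ✓)

spol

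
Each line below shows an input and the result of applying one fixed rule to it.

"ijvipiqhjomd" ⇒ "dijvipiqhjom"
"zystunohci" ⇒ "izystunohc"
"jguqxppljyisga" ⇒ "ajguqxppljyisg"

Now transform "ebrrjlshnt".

The pattern: move the last character to the front.
Doing the same to "ebrrjlshnt": "tebrrjlshn".

tebrrjlshn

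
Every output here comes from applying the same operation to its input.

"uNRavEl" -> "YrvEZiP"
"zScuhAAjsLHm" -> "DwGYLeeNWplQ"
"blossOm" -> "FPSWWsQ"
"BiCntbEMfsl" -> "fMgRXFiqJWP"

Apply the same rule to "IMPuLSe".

The transformation: flip the case of every letter, then shift every letter 4 places forward in the alphabet (wrapping around).
For "IMPuLSe", step one produces "impUlsE"; step two turns that into "mqtYpwI".

mqtYpwI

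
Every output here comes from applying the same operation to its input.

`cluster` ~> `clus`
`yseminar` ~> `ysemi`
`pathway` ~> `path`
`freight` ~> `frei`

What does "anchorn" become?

anch

Rule — delete the last 3 characters.
So "anchorn" becomes "anch".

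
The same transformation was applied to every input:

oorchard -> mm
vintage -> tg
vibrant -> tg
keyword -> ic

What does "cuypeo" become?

as

Each output is the input with this applied: shift every letter 2 places backward in the alphabet (wrapping around), then keep only the first 2 characters.
Applying both steps to "cuypeo": "aswncm", then "as".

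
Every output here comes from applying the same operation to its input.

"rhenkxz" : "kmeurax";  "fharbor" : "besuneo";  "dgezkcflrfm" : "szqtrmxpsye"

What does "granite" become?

grtenav

Rule — move the last 2 characters to the front (rotate right by 2), then shift every letter 13 places forward in the alphabet (wrapping around) — i.e. ROT13.
Applying both steps to "granite": "tegrani", then "grtenav".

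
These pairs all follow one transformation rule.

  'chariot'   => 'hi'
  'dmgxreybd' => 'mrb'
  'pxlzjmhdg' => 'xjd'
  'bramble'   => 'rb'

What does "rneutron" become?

Rule — keep one character in every 3, starting at position 2 (positions 2nd, 5th, 8th, ...).
For "rneutron" the result is "ntn".

ntn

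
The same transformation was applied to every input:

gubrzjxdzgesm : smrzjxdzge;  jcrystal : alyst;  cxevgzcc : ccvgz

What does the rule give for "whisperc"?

rcspe

The rule is to delete the first 3 characters, then move the last 2 characters to the front (rotate right by 2).
On "whisperc": the first step gives "sperc", and the second then gives "rcspe".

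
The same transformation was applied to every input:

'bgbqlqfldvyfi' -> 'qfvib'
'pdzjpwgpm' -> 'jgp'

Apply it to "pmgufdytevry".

uyvp

The transformation: move the first 3 characters to the end (rotate left by 3), then keep one character in every 3, starting at position 1 (positions 1st, 4th, 7th, ...).
Doing the same to "pmgufdytevry": "uyvp".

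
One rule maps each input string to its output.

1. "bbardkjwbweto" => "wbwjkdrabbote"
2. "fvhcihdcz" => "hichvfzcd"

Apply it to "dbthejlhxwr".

hljehtbdrwx

Each output is the input with this applied: move the last 3 characters to the front (rotate right by 3), then reverse the string.
Working it through for "dbthejlhxwr": intermediate "xwrdbthejlh", final "hljehtbdrwx".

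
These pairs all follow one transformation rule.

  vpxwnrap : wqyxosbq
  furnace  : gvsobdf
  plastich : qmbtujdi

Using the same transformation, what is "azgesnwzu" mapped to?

bahftoxav

In each case the input is transformed by: shift every letter 1 place forward in the alphabet (wrapping around).
On "azgesnwzu" that produces "bahftoxav".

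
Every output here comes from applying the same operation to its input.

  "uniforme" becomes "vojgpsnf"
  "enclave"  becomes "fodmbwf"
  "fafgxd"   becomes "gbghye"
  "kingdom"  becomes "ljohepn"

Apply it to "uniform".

vojgpsn

Rule — shift every letter 1 place forward in the alphabet (wrapping around).
Applying that to "uniform" gives "vojgpsn".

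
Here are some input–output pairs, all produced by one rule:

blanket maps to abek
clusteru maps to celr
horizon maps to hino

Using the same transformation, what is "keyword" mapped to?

deko

The transformation: sort the characters into alphabetical order, then keep only the first 4 characters.
Starting from "keyword": after the first operation, "dekorwy"; after the second, "deko".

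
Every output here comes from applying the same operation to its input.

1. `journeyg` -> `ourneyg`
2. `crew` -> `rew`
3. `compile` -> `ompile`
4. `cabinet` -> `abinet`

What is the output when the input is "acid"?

cid

The rule is to delete the first character.
For "acid" the result is "cid".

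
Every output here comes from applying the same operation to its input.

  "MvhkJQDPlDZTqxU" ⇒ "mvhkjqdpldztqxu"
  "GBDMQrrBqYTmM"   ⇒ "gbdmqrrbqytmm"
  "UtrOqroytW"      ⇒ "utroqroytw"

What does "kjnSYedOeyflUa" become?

kjnsyedoeyflua

Looking at the pairs, the operation is to convert every letter to lowercase.
"kjnSYedOeyflUa" → "kjnsyedoeyflua".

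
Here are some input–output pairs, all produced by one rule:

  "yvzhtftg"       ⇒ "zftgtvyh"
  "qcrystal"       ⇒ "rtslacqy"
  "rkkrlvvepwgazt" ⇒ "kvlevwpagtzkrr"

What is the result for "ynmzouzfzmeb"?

muofzmzbenyz

Rule — swap each adjacent pair of characters (1↔2, 3↔4, ...), then move the first 3 characters to the end (rotate left by 3).
On "ynmzouzfzmeb": the first step gives "nyzmuofzmzbe", and the second then gives "muofzmzbenyz".
(Check on "yvzhtftg": → "vyhzftgt" → "zftgtvyh" ✓)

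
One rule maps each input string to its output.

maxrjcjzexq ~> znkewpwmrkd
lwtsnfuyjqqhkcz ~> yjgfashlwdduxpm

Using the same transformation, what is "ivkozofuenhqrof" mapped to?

The pattern: shift every letter 13 places forward in the alphabet (wrapping around) — i.e. ROT13.
Applying that to "ivkozofuenhqrof" gives "vixbmbshraudebs".

vixbmbshraudebs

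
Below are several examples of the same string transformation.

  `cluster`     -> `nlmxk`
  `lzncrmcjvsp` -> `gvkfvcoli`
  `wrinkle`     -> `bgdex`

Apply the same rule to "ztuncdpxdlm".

Looking at the pairs, the operation is to delete the first 2 characters, then shift every letter 7 places backward in the alphabet (wrapping around).
Starting from "ztuncdpxdlm": after the first operation, "uncdpxdlm"; after the second, "ngvwiqwef".

ngvwiqwef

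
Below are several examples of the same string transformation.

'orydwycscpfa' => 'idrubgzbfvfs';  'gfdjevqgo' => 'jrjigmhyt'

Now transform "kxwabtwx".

The rule is to shift every letter 3 places forward in the alphabet (wrapping around), then move the last 2 characters to the front (rotate right by 2).
Working it through for "kxwabtwx": intermediate "nazdewza", final "zanazdew".

zanazdew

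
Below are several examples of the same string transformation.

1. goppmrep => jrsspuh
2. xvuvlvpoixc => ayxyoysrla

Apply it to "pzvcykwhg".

The pattern: delete the last character, then shift every letter 3 places forward in the alphabet (wrapping around).
Applying that to "pzvcykwhg" gives "scyfbnzk".

scyfbnzk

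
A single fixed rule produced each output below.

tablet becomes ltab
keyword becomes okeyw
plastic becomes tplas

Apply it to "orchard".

aorch

Each output is the input with this applied: delete the last 2 characters, then move the last character to the front.
For "orchard", step one produces "orcha"; step two turns that into "aorch".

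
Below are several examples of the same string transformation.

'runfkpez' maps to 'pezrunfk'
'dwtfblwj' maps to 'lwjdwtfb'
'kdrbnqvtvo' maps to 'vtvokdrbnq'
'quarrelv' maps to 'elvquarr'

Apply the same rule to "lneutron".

ronlneut

Looking at the pairs, the operation is to swap the front and back halves of the string, then move the first character to the end.
Working it through for "lneutron": intermediate "tronlneu", final "ronlneut".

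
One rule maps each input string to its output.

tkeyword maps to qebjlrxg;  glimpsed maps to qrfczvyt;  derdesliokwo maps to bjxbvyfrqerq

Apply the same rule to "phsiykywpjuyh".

ulhwcjlxlvfuc

Looking at the pairs, the operation is to reverse the string, then shift every letter 13 places forward in the alphabet (wrapping around) — i.e. ROT13.
Applying both steps to "phsiykywpjuyh": "hyujpwykyishp", then "ulhwcjlxlvfuc".
(Check on "glimpsed": → "despmilg" → "qrfczvyt" ✓)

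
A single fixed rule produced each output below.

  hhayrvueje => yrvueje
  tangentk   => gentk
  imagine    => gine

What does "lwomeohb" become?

meohb

Rule — delete the first 3 characters.
Doing the same to "lwomeohb": "meohb".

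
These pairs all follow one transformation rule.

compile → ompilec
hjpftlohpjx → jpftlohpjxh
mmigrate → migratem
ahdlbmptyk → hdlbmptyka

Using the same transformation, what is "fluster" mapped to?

lusterf

Each output is the input with this applied: move the first character to the end.
For "fluster" the result is "lusterf".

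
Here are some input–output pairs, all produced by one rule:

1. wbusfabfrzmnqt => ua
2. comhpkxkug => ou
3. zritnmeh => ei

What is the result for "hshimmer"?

Each output is the input with this applied: take characters alternately from the front and the back (1st, last, 2nd, 2nd-last, ...), then keep only the vowels.
"hshimmer" → "hrsehmim" → "ei".
(Check on "comhpkxkug": → "cgoumkhxpk" → "ou" ✓)

ei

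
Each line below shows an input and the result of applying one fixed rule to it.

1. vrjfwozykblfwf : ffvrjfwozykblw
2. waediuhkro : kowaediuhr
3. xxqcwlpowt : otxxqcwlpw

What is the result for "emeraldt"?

In each case the input is transformed by: move the last 2 characters to the front (rotate right by 2), then swap the first and last characters.
So "emeraldt" becomes "ltemerad".

ltemerad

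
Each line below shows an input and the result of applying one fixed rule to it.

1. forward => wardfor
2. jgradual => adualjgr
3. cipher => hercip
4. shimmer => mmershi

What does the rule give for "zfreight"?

In each case the input is transformed by: move the first 3 characters to the end (rotate left by 3).
Applying that to "zfreight" gives "eightzfr".

eightzfr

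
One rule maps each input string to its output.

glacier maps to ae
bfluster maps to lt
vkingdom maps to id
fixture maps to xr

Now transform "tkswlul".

The transformation: keep one character in every 3, starting at position 3 (positions 3rd, 6th, 9th, ...).
Applying that to "tkswlul" gives "su".

su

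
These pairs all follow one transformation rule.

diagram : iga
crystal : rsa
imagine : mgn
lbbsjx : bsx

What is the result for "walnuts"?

ant

Rule — keep every other character starting from the second (positions 2nd, 4th, 6th, ...).
"walnuts" → "ant".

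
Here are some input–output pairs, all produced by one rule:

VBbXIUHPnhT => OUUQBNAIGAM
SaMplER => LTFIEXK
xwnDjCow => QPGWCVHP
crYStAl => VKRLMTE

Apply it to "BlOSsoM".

UEHLLHF

Looking at the pairs, the operation is to shift every letter 7 places backward in the alphabet (wrapping around), then convert every letter to uppercase.
"BlOSsoM" → "UeHLlhF" → "UEHLLHF".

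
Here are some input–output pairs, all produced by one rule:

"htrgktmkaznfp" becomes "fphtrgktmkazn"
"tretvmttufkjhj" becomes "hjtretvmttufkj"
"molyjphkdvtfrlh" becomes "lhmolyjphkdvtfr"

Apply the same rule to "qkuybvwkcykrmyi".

Each output is the input with this applied: move the last 2 characters to the front (rotate right by 2).
Doing the same to "qkuybvwkcykrmyi": "yiqkuybvwkcykrm".

yiqkuybvwkcykrm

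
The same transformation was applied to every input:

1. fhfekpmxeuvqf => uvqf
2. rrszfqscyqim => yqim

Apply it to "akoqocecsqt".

Each output is the input with this applied: keep only the last 4 characters.
Applying that to "akoqocecsqt" gives "csqt".

csqt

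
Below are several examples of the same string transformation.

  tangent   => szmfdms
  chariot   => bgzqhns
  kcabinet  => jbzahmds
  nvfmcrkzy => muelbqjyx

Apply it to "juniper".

itmhodq

The transformation: shift every letter 1 place backward in the alphabet (wrapping around).
For "juniper" the result is "itmhodq".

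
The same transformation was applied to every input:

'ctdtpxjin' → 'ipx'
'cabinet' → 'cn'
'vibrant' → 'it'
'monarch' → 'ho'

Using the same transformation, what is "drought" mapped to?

What's happening: sort the characters into alphabetical order, then keep one character in every 3, starting at position 3 (positions 3rd, 6th, 9th, ...).
Doing the same to "drought": "ht".

ht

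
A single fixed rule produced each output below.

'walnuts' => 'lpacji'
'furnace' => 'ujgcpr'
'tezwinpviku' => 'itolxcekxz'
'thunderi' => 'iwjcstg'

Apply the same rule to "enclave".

tcrapk

The pattern: shift every letter 11 places backward in the alphabet (wrapping around), then delete the last character.
"enclave" → "tcrapkt" → "tcrapk".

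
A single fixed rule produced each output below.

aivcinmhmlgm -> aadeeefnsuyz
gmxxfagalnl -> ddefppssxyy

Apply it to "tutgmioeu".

aegllmmwy

Looking at the pairs, the operation is to shift every letter 8 places backward in the alphabet (wrapping around), then sort the characters into alphabetical order.
"tutgmioeu" → "aegllmmwy".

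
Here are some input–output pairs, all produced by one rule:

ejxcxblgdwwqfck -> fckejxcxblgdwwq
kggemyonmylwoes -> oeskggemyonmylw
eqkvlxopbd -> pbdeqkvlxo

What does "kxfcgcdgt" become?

dgtkxfcgc

The pattern: move the last 3 characters to the front (rotate right by 3).
Doing the same to "kxfcgcdgt": "dgtkxfcgc".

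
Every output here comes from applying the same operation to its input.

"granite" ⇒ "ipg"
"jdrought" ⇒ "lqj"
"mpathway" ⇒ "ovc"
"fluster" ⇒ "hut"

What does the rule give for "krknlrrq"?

The pattern: shift every letter 2 places forward in the alphabet (wrapping around), then keep one character in every 3, starting at position 1 (positions 1st, 4th, 7th, ...).
Applying both steps to "krknlrrq": "mtmpntts", then "mpt".
(Check on "fluster": → "hnwuvgt" → "hut" ✓)

mpt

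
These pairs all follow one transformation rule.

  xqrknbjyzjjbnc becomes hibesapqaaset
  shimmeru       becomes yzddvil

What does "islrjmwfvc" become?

jciadnwmt

The rule is to shift every letter 9 places backward in the alphabet (wrapping around), then delete the first character.
"islrjmwfvc" → "zjciadnwmt" → "jciadnwmt".
(Check on "shimmeru": → "jyzddvil" → "yzddvil" ✓)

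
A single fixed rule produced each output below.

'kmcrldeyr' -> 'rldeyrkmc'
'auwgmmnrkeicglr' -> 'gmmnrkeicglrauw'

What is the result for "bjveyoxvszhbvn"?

eyoxvszhbvnbjv

The rule is to move the first 3 characters to the end (rotate left by 3).
Applying that to "bjveyoxvszhbvn" gives "eyoxvszhbvnbjv".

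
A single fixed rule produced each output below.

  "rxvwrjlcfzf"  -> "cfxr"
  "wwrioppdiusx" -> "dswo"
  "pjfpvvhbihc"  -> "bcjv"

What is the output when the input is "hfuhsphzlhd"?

The pattern: keep one character in every 3, starting at position 2 (positions 2nd, 5th, 8th, ...), then move the first 2 characters to the end (rotate left by 2).
"hfuhsphzlhd" → "fszd" → "zdfs".

zdfs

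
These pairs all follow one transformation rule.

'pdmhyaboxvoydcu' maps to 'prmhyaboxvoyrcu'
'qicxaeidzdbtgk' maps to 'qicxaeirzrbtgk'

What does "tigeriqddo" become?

The rule is to replace every "d" with "r".
For "tigeriqddo" the result is "tigeriqrro".

tigeriqrro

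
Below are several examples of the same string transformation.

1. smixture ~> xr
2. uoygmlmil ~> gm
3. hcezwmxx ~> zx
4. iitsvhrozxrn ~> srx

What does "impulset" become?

ue

The rule is to delete the first character, then keep one character in every 3, starting at position 3 (positions 3rd, 6th, 9th, ...).
Starting from "impulset": after the first operation, "mpulset"; after the second, "ue".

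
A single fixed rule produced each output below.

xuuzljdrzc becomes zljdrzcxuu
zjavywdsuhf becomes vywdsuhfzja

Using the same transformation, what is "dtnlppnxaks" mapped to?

Looking at the pairs, the operation is to move the first 3 characters to the end (rotate left by 3).
"dtnlppnxaks" → "lppnxaksdtn".

lppnxaksdtn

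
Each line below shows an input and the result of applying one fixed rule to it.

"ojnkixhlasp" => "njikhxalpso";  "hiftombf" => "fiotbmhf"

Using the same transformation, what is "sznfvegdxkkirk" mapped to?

nzvfgexdkkrisk

In each case the input is transformed by: move the first character to the end, then swap each adjacent pair of characters (1↔2, 3↔4, ...).
"sznfvegdxkkirk" → "nzvfgexdkkrisk".
(Check on "hiftombf": → "iftombfh" → "fiotbmhf" ✓)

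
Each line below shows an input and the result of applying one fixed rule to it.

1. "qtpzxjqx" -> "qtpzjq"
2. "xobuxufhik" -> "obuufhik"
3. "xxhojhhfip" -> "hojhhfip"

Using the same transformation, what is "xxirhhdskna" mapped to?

irhhdskna

In each case the input is transformed by: remove every "x".
For "xxirhhdskna" the result is "irhhdskna".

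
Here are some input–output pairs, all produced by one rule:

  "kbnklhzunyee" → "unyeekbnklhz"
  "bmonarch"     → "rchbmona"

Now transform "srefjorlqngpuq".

Rule — swap the front and back halves of the string, then move the first character to the end.
"srefjorlqngpuq" → "lqngpuqsrefjor" → "qngpuqsrefjorl".

qngpuqsrefjorl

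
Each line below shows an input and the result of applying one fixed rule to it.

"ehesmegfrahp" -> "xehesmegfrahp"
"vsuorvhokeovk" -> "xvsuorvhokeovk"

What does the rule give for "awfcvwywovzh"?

xawfcvwywovzh

Each output is the input with this applied: prepend "x".
On "awfcvwywovzh" that produces "xawfcvwywovzh".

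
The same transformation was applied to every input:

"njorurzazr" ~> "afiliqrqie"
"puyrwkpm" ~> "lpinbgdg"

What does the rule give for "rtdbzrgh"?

In each case the input is transformed by: shift every letter 9 places backward in the alphabet (wrapping around), then move the first character to the end.
Starting from "rtdbzrgh": after the first operation, "ikusqixy"; after the second, "kusqixyi".
(Check on "njorurzazr": → "eafiliqrqi" → "afiliqrqie" ✓)

kusqixyi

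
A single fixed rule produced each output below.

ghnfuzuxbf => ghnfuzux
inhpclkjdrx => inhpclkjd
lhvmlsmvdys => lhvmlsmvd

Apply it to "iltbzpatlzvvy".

The transformation: delete the last 2 characters.
On "iltbzpatlzvvy" that produces "iltbzpatlzv".

iltbzpatlzv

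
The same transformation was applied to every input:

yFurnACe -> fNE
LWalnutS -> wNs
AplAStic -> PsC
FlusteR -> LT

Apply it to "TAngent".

aE

Each output is the input with this applied: flip the case of every letter, then keep one character in every 3, starting at position 2 (positions 2nd, 5th, 8th, ...).
"TAngent" → "taNGENT" → "aE".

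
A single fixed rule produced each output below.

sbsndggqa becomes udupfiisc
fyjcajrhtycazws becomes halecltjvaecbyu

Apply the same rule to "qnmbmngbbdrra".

spodopiddfttc

The rule is to shift every letter 2 places forward in the alphabet (wrapping around).
"qnmbmngbbdrra" → "spodopiddfttc".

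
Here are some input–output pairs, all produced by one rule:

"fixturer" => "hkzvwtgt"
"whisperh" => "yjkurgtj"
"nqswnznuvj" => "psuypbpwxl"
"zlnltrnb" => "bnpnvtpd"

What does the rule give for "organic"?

What's happening: shift every letter 2 places forward in the alphabet (wrapping around).
"organic" → "qticpke".

qticpke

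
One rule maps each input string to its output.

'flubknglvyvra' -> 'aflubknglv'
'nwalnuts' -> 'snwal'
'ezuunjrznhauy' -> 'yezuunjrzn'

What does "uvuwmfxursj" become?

Rule — move the last character to the front, then delete the last 3 characters.
On "uvuwmfxursj": the first step gives "juvuwmfxurs", and the second then gives "juvuwmfx".

juvuwmfx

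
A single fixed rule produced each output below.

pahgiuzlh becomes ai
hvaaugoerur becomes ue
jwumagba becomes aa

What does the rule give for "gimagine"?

The transformation: keep one character in every 3, starting at position 2 (positions 2nd, 5th, 8th, ...), then keep only the vowels.
For "gimagine" the result is "ie".

ie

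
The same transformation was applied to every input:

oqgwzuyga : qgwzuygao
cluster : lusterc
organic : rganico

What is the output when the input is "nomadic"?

Looking at the pairs, the operation is to move the first character to the end.
So "nomadic" becomes "omadicn".

omadicn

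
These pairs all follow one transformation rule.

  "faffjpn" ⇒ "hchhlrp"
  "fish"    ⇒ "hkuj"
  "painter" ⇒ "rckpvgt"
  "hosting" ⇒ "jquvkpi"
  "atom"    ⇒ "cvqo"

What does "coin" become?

In each case the input is transformed by: shift every letter 2 places forward in the alphabet (wrapping around).
For "coin" the result is "eqkp".

eqkp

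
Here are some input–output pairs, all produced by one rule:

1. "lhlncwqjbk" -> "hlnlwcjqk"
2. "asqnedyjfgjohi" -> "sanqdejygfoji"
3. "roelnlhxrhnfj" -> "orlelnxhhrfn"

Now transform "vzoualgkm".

What's happening: swap each adjacent pair of characters (1↔2, 3↔4, ...), then delete the last character.
For "vzoualgkm", step one produces "zvuolakgm"; step two turns that into "zvuolakg".
(Check on "lhlncwqjbk": → "hlnlwcjqkb" → "hlnlwcjqk" ✓)

zvuolakg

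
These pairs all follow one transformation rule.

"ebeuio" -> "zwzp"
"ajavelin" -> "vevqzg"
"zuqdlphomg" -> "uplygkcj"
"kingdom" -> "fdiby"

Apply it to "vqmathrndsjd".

qlhvocmiyn

The rule is to delete the last 2 characters, then shift every letter 5 places backward in the alphabet (wrapping around).
Starting from "vqmathrndsjd": after the first operation, "vqmathrnds"; after the second, "qlhvocmiyn".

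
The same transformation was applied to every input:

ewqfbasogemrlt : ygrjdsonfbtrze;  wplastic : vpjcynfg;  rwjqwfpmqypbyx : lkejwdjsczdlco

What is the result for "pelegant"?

The rule is to shift every letter 13 places forward in the alphabet (wrapping around) — i.e. ROT13, then move the last 2 characters to the front (rotate right by 2).
Working it through for "pelegant": intermediate "cryrtnag", final "agcryrtn".

agcryrtn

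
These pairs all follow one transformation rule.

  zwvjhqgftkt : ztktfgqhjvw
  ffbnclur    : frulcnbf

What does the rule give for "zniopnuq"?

The pattern: move the first character to the end, then reverse the string.
"zniopnuq" → "zqunpoin".

zqunpoin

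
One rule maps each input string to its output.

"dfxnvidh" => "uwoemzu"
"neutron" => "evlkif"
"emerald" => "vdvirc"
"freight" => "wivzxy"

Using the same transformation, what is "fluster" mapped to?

wcljkv

What's happening: delete the last character, then shift every letter 9 places backward in the alphabet (wrapping around).
On "fluster": the first step gives "fluste", and the second then gives "wcljkv".
(Check on "dfxnvidh": → "dfxnvid" → "uwoemzu" ✓)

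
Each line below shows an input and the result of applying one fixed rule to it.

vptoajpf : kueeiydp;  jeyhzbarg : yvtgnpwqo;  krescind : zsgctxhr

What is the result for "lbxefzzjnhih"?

Rule — shift every letter 11 places backward in the alphabet (wrapping around), then take characters alternately from the front and the back (1st, last, 2nd, 2nd-last, ...).
"lbxefzzjnhih" → "aqmtuooycwxw" → "awqxmwtcuyoo".

awqxmwtcuyoo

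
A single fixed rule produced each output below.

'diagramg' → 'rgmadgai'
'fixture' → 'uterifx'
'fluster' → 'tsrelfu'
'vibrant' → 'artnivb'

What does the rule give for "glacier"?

icrelga

The transformation: move the first 3 characters to the end (rotate left by 3), then swap each adjacent pair of characters (1↔2, 3↔4, ...).
"glacier" → "ciergla" → "icrelga".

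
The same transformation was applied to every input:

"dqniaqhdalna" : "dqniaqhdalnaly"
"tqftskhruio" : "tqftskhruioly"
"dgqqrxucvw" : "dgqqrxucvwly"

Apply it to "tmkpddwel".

Rule — append "ly".
Applying that to "tmkpddwel" gives "tmkpddwelly".

tmkpddwelly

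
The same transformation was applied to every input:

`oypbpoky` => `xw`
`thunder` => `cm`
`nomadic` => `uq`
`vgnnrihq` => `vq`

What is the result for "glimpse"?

In each case the input is transformed by: shift every letter 8 places forward in the alphabet (wrapping around), then keep one character in every 3, starting at position 3 (positions 3rd, 6th, 9th, ...).
On "glimpse" that produces "qa".
(Check on "oypbpoky": → "wgxjxwsg" → "xw" ✓)

qa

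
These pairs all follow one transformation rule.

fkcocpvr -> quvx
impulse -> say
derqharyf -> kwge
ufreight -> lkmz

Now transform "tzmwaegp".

fckv

The transformation: shift every letter 6 places forward in the alphabet (wrapping around), then keep every other character starting from the second (positions 2nd, 4th, 6th, ...).
Working it through for "tzmwaegp": intermediate "zfscgkmv", final "fckv".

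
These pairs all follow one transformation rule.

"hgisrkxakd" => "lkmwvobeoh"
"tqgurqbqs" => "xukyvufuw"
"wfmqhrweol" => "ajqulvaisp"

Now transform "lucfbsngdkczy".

The transformation: shift every letter 4 places forward in the alphabet (wrapping around).
On "lucfbsngdkczy" that produces "pygjfwrkhogdc".

pygjfwrkhogdc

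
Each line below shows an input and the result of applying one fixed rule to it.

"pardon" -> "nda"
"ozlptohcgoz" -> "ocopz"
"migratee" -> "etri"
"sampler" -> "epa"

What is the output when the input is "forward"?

rwo

Looking at the pairs, the operation is to keep every other character starting from the second (positions 2nd, 4th, 6th, ...), then reverse the string.
On "forward": the first step gives "owr", and the second then gives "rwo".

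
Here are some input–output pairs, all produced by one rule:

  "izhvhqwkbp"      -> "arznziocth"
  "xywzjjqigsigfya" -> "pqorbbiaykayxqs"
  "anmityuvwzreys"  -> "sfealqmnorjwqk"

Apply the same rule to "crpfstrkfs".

Looking at the pairs, the operation is to shift every letter 8 places backward in the alphabet (wrapping around).
Applying that to "crpfstrkfs" gives "ujhxkljcxk".

ujhxkljcxk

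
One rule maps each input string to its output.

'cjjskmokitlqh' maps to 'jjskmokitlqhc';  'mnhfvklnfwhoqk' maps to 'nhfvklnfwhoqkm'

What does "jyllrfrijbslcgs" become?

Looking at the pairs, the operation is to move the first character to the end.
On "jyllrfrijbslcgs" that produces "yllrfrijbslcgsj".

yllrfrijbslcgsj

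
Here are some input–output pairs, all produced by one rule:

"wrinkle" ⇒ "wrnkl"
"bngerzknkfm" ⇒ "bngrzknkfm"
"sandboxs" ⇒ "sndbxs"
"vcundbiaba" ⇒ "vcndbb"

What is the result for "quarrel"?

qrrl

The pattern: remove every vowel.
Applying that to "quarrel" gives "qrrl".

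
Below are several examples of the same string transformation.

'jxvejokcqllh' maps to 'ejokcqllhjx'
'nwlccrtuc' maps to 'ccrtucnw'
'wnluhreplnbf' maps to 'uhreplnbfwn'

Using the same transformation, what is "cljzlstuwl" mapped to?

zlstuwlcl

Looking at the pairs, the operation is to move the first 3 characters to the end (rotate left by 3), then delete the last character.
Starting from "cljzlstuwl": after the first operation, "zlstuwlclj"; after the second, "zlstuwlcl".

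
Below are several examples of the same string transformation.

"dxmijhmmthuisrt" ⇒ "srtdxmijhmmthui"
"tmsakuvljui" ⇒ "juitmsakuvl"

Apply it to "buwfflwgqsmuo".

The pattern: move the last 3 characters to the front (rotate right by 3).
"buwfflwgqsmuo" → "muobuwfflwgqs".

muobuwfflwgqs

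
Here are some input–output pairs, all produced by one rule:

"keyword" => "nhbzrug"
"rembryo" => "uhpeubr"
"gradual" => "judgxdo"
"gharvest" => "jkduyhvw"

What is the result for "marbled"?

pdueohg

Looking at the pairs, the operation is to shift every letter 3 places forward in the alphabet (wrapping around).
Doing the same to "marbled": "pdueohg".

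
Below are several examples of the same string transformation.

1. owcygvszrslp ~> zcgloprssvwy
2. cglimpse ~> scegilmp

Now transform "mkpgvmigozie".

zeggiikmmopv

The transformation: sort the characters into alphabetical order, then move the last character to the front.
Working it through for "mkpgvmigozie": intermediate "eggiikmmopvz", final "zeggiikmmopv".
(Check on "cglimpse": → "cegilmps" → "scegilmp" ✓)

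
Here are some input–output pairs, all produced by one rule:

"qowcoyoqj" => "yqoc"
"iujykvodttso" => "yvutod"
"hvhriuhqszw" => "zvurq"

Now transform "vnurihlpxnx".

rpnnh

Each output is the input with this applied: keep every other character starting from the second (positions 2nd, 4th, 6th, ...), then sort the characters into reverse alphabetical order.
"vnurihlpxnx" → "nrhpn" → "rpnnh".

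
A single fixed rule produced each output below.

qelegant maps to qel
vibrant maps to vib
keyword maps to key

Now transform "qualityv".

qua

In each case the input is transformed by: keep only the first 3 characters.
For "qualityv" the result is "qua".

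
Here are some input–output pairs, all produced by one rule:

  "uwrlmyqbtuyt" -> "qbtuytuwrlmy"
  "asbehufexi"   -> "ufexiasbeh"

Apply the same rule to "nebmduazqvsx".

azqvsxnebmdu

Each output is the input with this applied: swap the front and back halves of the string.
So "nebmduazqvsx" becomes "azqvsxnebmdu".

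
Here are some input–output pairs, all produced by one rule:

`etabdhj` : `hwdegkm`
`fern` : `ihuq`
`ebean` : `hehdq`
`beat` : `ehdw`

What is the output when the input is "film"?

ilop

Each output is the input with this applied: shift every letter 3 places forward in the alphabet (wrapping around).
Applying that to "film" gives "ilop".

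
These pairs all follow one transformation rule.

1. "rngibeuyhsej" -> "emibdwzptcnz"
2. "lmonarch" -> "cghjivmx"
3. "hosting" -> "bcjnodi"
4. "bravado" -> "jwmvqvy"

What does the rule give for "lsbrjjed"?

ygnwmeez

Looking at the pairs, the operation is to shift every letter 5 places backward in the alphabet (wrapping around), then move the last character to the front.
Working it through for "lsbrjjed": intermediate "gnwmeezy", final "ygnwmeez".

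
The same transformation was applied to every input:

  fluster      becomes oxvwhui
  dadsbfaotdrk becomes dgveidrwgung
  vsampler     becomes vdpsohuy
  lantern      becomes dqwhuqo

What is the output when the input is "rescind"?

hvflqgu

What's happening: shift every letter 3 places forward in the alphabet (wrapping around), then move the first character to the end.
Applying both steps to "rescind": "uhvflqg", then "hvflqgu".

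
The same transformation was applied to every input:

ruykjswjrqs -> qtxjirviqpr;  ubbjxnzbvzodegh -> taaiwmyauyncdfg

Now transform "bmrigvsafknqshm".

alqhfurzejmprgl

Each output is the input with this applied: shift every letter 1 place backward in the alphabet (wrapping around).
"bmrigvsafknqshm" → "alqhfurzejmprgl".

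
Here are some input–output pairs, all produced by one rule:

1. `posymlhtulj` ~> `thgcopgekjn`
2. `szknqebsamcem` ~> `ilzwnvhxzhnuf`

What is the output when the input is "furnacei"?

ivxzdapm

Each output is the input with this applied: shift every letter 5 places backward in the alphabet (wrapping around), then move the first 3 characters to the end (rotate left by 3).
On "furnacei": the first step gives "apmivxzd", and the second then gives "ivxzdapm".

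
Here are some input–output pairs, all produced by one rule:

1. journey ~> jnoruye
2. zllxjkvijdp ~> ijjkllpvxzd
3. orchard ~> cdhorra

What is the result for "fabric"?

bcfira

Rule — sort the characters into alphabetical order, then move the first character to the end.
On "fabric" that produces "bcfira".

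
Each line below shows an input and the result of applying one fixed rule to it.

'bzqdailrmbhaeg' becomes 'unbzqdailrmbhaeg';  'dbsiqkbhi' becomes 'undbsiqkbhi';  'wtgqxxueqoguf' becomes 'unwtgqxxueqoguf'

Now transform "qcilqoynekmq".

unqcilqoynekmq

The rule is to prepend "un".
Doing the same to "qcilqoynekmq": "unqcilqoynekmq".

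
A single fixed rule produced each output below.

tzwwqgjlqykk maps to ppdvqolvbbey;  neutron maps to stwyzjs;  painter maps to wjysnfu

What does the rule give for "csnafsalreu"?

zjwqfxkfsxh

The rule is to reverse the string, then shift every letter 5 places forward in the alphabet (wrapping around).
Doing the same to "csnafsalreu": "zjwqfxkfsxh".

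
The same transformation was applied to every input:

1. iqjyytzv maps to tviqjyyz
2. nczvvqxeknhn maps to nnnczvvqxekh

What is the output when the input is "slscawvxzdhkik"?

The rule is to move the last 2 characters to the front (rotate right by 2), then swap the first and last characters.
Working it through for "slscawvxzdhkik": intermediate "ikslscawvxzdhk", final "kkslscawvxzdhi".

kkslscawvxzdhi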